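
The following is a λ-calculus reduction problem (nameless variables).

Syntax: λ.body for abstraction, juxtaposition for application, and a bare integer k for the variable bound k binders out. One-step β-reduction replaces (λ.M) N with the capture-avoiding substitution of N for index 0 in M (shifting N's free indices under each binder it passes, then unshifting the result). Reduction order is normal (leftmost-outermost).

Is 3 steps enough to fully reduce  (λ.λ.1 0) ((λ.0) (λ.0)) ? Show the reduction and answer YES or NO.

  start: (λ.λ.1 0) ((λ.0) (λ.0))
  →1  λ.(λ.0) (λ.0) 0
  →2  λ.(λ.0) 0
  →3  λ.0

Answer: YES — reaches normal form λ.0 in 3 ≤ 3 steps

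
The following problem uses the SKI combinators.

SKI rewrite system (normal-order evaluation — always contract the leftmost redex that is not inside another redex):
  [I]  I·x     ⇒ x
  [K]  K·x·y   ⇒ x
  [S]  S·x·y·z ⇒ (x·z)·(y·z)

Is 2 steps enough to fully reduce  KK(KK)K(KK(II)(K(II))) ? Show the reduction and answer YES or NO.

Answer: YES — reaches normal form K in 2 ≤ 2 steps

Reduction:
  start: KK(KK)K(KK(II)(K(II)))
  →1  KK(KK(II)(K(II)))
  →2  K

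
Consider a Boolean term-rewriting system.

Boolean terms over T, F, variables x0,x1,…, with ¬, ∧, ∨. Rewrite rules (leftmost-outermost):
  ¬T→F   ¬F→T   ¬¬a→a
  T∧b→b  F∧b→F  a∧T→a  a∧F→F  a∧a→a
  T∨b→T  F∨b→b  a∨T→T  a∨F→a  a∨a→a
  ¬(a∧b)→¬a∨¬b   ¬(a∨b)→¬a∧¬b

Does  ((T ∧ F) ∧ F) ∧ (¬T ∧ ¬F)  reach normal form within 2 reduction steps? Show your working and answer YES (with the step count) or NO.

Answer: YES — reaches normal form F in 2 ≤ 2 steps

Working:
  start: ((T ∧ F) ∧ F) ∧ (¬T ∧ ¬F)
  [1] F ∧ (¬T ∧ ¬F)
  [2] F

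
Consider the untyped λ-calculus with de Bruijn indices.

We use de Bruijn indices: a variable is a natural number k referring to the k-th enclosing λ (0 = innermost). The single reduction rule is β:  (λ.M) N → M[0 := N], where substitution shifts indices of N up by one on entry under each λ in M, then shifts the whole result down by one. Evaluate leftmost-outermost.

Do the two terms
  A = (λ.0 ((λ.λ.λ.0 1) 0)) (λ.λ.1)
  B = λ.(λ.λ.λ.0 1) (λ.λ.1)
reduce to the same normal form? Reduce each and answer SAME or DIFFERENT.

Answer: SAME — A ⇓ λ.λ.λ.0 1, B ⇓ λ.λ.λ.0 1

Derivation:
Term A:
  start: (λ.0 ((λ.λ.λ.0 1) 0)) (λ.λ.1)
  step 1: (λ.λ.1) ((λ.λ.λ.0 1) (λ.λ.1))
  step 2: λ.(λ.λ.λ.0 1) (λ.λ.1)
  step 3: λ.λ.λ.0 1

Term B:
  start: λ.(λ.λ.λ.0 1) (λ.λ.1)
  step 1: λ.λ.λ.0 1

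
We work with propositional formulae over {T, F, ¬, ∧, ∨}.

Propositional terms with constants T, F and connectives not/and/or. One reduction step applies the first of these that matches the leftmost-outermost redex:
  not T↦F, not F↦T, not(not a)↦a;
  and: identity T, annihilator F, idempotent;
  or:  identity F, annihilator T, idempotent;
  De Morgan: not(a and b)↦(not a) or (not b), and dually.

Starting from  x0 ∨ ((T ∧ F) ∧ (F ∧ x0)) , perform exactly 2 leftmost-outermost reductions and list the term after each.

Answer: after 2 steps: x0 ∨ F

Derivation:
  start: x0 ∨ ((T ∧ F) ∧ (F ∧ x0))
  step 1: x0 ∨ (F ∧ (F ∧ x0))
  step 2: x0 ∨ F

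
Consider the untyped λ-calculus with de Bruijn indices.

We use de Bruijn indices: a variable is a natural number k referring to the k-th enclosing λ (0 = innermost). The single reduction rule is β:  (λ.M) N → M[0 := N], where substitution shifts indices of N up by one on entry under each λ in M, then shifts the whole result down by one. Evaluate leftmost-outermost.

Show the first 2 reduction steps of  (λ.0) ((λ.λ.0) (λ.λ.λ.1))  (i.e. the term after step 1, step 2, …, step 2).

Answer: after 2 steps: λ.0

Reduction:
  start: (λ.0) ((λ.λ.0) (λ.λ.λ.1))
  [1] (λ.λ.0) (λ.λ.λ.1)
  [2] λ.0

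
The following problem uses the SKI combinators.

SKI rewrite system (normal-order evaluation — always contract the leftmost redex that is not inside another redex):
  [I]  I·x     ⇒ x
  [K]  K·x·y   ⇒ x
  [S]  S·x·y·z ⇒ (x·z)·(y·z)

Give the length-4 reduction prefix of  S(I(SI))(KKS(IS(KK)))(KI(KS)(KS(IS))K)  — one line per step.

Answer: after 4 steps: KKS(IS(KK))(KI(KS)(KS(IS))K)(KI(KS)(KS(IS))K(KKS(IS(KK))(KI(KS)(KS(IS))K)))

Working:
  start: S(I(SI))(KKS(IS(KK)))(KI(KS)(KS(IS))K)
  step 1: I(SI)(KI(KS)(KS(IS))K)(KKS(IS(KK))(KI(KS)(KS(IS))K))
  step 2: SI(KI(KS)(KS(IS))K)(KKS(IS(KK))(KI(KS)(KS(IS))K))
  step 3: I(KKS(IS(KK))(KI(KS)(KS(IS))K))(KI(KS)(KS(IS))K(KKS(IS(KK))(KI(KS)(KS(IS))K)))
  step 4: KKS(IS(KK))(KI(KS)(KS(IS))K)(KI(KS)(KS(IS))K(KKS(IS(KK))(KI(KS)(KS(IS))K)))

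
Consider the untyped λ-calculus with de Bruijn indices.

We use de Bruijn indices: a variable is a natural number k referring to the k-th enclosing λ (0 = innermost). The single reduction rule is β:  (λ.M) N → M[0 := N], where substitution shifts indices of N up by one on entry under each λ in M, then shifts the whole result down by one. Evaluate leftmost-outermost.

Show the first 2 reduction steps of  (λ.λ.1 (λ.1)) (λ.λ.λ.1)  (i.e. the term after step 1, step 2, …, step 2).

  start: (λ.λ.1 (λ.1)) (λ.λ.λ.1)
  [1] λ.(λ.λ.λ.1) (λ.1)
  [2] λ.λ.λ.1

Answer: after 2 steps: λ.λ.λ.1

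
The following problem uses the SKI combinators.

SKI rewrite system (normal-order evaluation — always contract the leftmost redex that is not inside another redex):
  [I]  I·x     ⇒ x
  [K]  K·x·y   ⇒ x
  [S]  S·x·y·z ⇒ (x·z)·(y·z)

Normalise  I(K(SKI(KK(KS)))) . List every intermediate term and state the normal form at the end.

  start: I(K(SKI(KK(KS))))
  step 1: K(SKI(KK(KS)))
  step 2: K(K(KK(KS))(I(KK(KS))))
  step 3: K(KK(KS))
  step 4: KK

Answer: normal form = KK  (in 4 steps)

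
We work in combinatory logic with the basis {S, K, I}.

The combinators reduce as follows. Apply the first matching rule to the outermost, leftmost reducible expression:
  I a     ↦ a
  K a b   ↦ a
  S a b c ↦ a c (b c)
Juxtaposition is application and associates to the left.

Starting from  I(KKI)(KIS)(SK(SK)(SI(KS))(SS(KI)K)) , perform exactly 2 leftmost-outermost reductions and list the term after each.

  start: I(KKI)(KIS)(SK(SK)(SI(KS))(SS(KI)K))
  →1  KKI(KIS)(SK(SK)(SI(KS))(SS(KI)K))
  →2  K(KIS)(SK(SK)(SI(KS))(SS(KI)K))

Answer: after 2 steps: K(KIS)(SK(SK)(SI(KS))(SS(KI)K))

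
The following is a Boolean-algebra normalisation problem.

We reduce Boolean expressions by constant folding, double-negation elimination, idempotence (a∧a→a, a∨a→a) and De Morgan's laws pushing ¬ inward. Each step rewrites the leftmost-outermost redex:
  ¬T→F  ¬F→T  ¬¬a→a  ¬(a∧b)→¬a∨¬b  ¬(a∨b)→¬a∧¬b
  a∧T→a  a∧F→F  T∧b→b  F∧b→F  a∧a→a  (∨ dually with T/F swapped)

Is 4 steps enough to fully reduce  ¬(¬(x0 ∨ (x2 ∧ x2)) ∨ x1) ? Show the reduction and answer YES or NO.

Answer: YES — reaches normal form (x0 ∨ x2) ∧ ¬x1 in 3 ≤ 4 steps

Working:
  start: ¬(¬(x0 ∨ (x2 ∧ x2)) ∨ x1)
  step 1: ¬¬(x0 ∨ (x2 ∧ x2)) ∧ ¬x1
  step 2: (x0 ∨ (x2 ∧ x2)) ∧ ¬x1
  step 3: (x0 ∨ x2) ∧ ¬x1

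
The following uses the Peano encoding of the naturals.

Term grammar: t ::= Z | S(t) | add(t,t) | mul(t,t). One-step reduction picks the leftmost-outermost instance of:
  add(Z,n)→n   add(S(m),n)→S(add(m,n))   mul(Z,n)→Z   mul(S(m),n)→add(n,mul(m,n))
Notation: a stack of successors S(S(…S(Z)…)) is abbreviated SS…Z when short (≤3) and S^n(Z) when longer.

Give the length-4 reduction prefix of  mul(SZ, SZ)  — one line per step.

  start: mul(SZ, SZ)
  [1] add(SZ, mul(Z, SZ))
  [2] S(add(Z, mul(Z, SZ)))
  [3] S(mul(Z, SZ))
  [4] SZ

Answer: after 4 steps: SZ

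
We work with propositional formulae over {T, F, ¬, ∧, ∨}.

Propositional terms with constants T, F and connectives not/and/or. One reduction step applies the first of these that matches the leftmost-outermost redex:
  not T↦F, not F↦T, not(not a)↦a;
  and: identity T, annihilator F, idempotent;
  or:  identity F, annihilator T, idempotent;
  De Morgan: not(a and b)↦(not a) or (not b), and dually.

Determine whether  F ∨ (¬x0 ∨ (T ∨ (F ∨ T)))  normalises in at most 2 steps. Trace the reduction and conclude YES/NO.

  start: F ∨ (¬x0 ∨ (T ∨ (F ∨ T)))
  [1] ¬x0 ∨ (T ∨ (F ∨ T))
  [2] ¬x0 ∨ T

Answer: NO — after 2 steps the term is ¬x0 ∨ T, not yet normal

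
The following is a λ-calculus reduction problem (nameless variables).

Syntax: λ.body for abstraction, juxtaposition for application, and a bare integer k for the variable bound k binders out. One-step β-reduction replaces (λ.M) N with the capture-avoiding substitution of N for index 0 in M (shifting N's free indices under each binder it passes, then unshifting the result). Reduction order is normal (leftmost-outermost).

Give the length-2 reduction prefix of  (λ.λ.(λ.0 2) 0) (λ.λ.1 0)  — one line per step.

  start: (λ.λ.(λ.0 2) 0) (λ.λ.1 0)
  →1  λ.(λ.0 (λ.λ.1 0)) 0
  →2  λ.0 (λ.λ.1 0)

Answer: after 2 steps: λ.0 (λ.λ.1 0)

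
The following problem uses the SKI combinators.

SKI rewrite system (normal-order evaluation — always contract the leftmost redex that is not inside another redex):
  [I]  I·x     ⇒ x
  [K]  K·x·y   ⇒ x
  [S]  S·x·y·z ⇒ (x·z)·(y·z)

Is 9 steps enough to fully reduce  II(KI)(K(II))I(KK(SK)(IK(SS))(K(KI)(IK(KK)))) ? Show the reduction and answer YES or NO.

Answer: YES — reaches normal form K(SS) in 8 ≤ 9 steps

Working:
  start: II(KI)(K(II))I(KK(SK)(IK(SS))(K(KI)(IK(KK))))
  →1  I(KI)(K(II))I(KK(SK)(IK(SS))(K(KI)(IK(KK))))
  →2  KI(K(II))I(KK(SK)(IK(SS))(K(KI)(IK(KK))))
  →3  II(KK(SK)(IK(SS))(K(KI)(IK(KK))))
  →4  I(KK(SK)(IK(SS))(K(KI)(IK(KK))))
  →5  KK(SK)(IK(SS))(K(KI)(IK(KK)))
  →6  K(IK(SS))(K(KI)(IK(KK)))
  →7  IK(SS)
  →8  K(SS)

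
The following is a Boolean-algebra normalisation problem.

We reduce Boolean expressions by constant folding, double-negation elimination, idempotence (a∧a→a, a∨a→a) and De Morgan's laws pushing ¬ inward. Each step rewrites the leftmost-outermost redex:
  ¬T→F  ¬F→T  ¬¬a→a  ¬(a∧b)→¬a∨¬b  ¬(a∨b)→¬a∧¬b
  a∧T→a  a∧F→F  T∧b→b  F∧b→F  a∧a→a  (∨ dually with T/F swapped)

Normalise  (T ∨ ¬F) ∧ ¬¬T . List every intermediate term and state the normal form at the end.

Answer: normal form = T  (in 3 steps)

Reduction:
  start: (T ∨ ¬F) ∧ ¬¬T
  step 1: T ∧ ¬¬T
  step 2: ¬¬T
  step 3: T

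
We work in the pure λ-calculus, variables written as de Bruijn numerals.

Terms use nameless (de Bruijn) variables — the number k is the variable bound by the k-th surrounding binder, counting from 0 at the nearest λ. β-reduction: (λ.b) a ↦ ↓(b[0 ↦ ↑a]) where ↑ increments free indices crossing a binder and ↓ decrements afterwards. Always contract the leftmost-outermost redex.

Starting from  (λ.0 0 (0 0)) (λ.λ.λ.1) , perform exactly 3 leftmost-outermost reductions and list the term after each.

  start: (λ.0 0 (0 0)) (λ.λ.λ.1)
  [1] (λ.λ.λ.1) (λ.λ.λ.1) ((λ.λ.λ.1) (λ.λ.λ.1))
  [2] (λ.λ.1) ((λ.λ.λ.1) (λ.λ.λ.1))
  [3] λ.(λ.λ.λ.1) (λ.λ.λ.1)

Answer: after 3 steps: λ.(λ.λ.λ.1) (λ.λ.λ.1)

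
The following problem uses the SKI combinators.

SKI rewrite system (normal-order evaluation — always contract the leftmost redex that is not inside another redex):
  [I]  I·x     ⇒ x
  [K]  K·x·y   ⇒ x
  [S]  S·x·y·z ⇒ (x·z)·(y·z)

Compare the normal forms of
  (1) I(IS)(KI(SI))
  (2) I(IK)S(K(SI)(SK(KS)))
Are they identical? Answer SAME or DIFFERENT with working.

Answer: DIFFERENT — A ⇓ SI, B ⇓ S

Working:
Term A:
  start: I(IS)(KI(SI))
  step 1: IS(KI(SI))
  step 2: S(KI(SI))
  step 3: SI

Term B:
  start: I(IK)S(K(SI)(SK(KS)))
  step 1: IKS(K(SI)(SK(KS)))
  step 2: KS(K(SI)(SK(KS)))
  step 3: S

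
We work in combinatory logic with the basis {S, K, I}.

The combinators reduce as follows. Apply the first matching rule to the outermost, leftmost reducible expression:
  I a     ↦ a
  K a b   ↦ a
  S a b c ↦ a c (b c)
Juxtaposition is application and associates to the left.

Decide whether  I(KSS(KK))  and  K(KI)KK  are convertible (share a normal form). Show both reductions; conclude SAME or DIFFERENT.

Term A:
  start: I(KSS(KK))
  [1] KSS(KK)
  [2] S(KK)

Term B:
  start: K(KI)KK
  [1] KIK
  [2] I

Answer: DIFFERENT — A ⇓ S(KK), B ⇓ I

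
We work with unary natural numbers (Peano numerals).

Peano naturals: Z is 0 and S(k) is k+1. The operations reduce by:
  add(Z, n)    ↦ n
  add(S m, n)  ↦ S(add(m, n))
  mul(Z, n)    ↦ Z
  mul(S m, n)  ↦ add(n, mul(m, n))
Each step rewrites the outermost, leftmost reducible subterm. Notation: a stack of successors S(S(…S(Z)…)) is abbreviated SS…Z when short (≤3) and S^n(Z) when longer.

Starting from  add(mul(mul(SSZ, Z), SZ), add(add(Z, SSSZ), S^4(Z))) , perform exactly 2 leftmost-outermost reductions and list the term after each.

Answer: after 2 steps: add(mul(mul(SZ, Z), SZ), add(add(Z, SSSZ), S^4(Z)))

Working:
  start: add(mul(mul(SSZ, Z), SZ), add(add(Z, SSSZ), S^4(Z)))
  [1] add(mul(add(Z, mul(SZ, Z)), SZ), add(add(Z, SSSZ), S^4(Z)))
  [2] add(mul(mul(SZ, Z), SZ), add(add(Z, SSSZ), S^4(Z)))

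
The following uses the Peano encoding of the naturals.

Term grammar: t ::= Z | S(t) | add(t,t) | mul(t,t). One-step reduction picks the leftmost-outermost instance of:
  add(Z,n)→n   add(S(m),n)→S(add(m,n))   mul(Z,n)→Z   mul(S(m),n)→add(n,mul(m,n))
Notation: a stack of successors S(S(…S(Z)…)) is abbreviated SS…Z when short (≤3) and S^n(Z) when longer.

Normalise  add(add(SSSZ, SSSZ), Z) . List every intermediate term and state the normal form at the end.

Answer: normal form = S^6(Z)  (in 11 steps)

Reduction:
  start: add(add(SSSZ, SSSZ), Z)
  [1] add(S(add(SSZ, SSSZ)), Z)
  [2] S(add(add(SSZ, SSSZ), Z))
  [3] S(add(S(add(SZ, SSSZ)), Z))
  [4] S(S(add(add(SZ, SSSZ), Z)))
  [5] S(S(add(S(add(Z, SSSZ)), Z)))
  [6] S(S(S(add(add(Z, SSSZ), Z))))
  [7] S(S(S(add(SSSZ, Z))))
  [8] S(S(S(S(add(SSZ, Z)))))
  [9] S(S(S(S(S(add(SZ, Z))))))
  [10] S(S(S(S(S(S(add(Z, Z)))))))
  [11] S^6(Z)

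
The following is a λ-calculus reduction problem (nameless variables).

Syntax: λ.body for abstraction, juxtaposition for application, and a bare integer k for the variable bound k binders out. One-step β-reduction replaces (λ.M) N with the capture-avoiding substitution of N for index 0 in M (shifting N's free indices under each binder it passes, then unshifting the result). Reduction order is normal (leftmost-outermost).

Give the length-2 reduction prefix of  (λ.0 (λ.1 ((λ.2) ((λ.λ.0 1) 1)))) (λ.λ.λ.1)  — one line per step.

Answer: after 2 steps: λ.λ.1

Working:
  start: (λ.0 (λ.1 ((λ.2) ((λ.λ.0 1) 1)))) (λ.λ.λ.1)
  [1] (λ.λ.λ.1) (λ.(λ.λ.λ.1) ((λ.λ.λ.λ.1) ((λ.λ.0 1) (λ.λ.λ.1))))
  [2] λ.λ.1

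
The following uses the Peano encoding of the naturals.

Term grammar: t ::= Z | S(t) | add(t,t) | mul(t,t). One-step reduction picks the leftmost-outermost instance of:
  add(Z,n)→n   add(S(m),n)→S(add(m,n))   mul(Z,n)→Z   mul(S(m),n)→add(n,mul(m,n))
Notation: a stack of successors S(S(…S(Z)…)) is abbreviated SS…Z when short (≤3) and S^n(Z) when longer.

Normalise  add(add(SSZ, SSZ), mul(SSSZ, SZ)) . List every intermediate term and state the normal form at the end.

Answer: normal form = S^7(Z)  (in 18 steps)

Working:
  start: add(add(SSZ, SSZ), mul(SSSZ, SZ))
  →1  add(S(add(SZ, SSZ)), mul(SSSZ, SZ))
  →2  S(add(add(SZ, SSZ), mul(SSSZ, SZ)))
  →3  S(add(S(add(Z, SSZ)), mul(SSSZ, SZ)))
  →4  S(S(add(add(Z, SSZ), mul(SSSZ, SZ))))
  →5  S(S(add(SSZ, mul(SSSZ, SZ))))
  →6  S(S(S(add(SZ, mul(SSSZ, SZ)))))
  →7  S(S(S(S(add(Z, mul(SSSZ, SZ))))))
  →8  S(S(S(S(mul(SSSZ, SZ)))))
  →9  S(S(S(S(add(SZ, mul(SSZ, SZ))))))
  →10  S(S(S(S(S(add(Z, mul(SSZ, SZ)))))))
  →11  S(S(S(S(S(mul(SSZ, SZ))))))
  →12  S(S(S(S(S(add(SZ, mul(SZ, SZ)))))))
  →13  S(S(S(S(S(S(add(Z, mul(SZ, SZ))))))))
  →14  S(S(S(S(S(S(mul(SZ, SZ)))))))
  →15  S(S(S(S(S(S(add(SZ, mul(Z, SZ))))))))
  →16  S(S(S(S(S(S(S(add(Z, mul(Z, SZ)))))))))
  →17  S(S(S(S(S(S(S(mul(Z, SZ))))))))
  →18  S^7(Z)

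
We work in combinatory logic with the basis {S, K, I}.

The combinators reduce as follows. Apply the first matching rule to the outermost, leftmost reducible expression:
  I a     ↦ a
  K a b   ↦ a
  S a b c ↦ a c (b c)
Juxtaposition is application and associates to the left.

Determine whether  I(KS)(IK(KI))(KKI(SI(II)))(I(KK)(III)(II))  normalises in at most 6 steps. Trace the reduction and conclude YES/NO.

Answer: NO — after 6 steps the term is S(K(SII))(K(II)), not yet normal

Derivation:
  start: I(KS)(IK(KI))(KKI(SI(II)))(I(KK)(III)(II))
  step 1: KS(IK(KI))(KKI(SI(II)))(I(KK)(III)(II))
  step 2: S(KKI(SI(II)))(I(KK)(III)(II))
  step 3: S(K(SI(II)))(I(KK)(III)(II))
  step 4: S(K(SII))(I(KK)(III)(II))
  step 5: S(K(SII))(KK(III)(II))
  step 6: S(K(SII))(K(II))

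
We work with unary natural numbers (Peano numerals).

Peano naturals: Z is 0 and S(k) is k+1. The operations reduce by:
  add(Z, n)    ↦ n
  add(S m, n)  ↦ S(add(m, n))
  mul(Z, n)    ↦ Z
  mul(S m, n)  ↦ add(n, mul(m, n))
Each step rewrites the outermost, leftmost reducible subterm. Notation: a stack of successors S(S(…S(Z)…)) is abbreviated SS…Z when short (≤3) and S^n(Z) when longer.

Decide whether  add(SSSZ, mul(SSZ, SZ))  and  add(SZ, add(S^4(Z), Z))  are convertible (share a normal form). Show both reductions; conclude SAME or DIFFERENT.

Answer: SAME — A ⇓ S^5(Z), B ⇓ S^5(Z)

Working:
Term A:
  start: add(SSSZ, mul(SSZ, SZ))
  step 1: S(add(SSZ, mul(SSZ, SZ)))
  step 2: S(S(add(SZ, mul(SSZ, SZ))))
  step 3: S(S(S(add(Z, mul(SSZ, SZ)))))
  step 4: S(S(S(mul(SSZ, SZ))))
  step 5: S(S(S(add(SZ, mul(SZ, SZ)))))
  step 6: S(S(S(S(add(Z, mul(SZ, SZ))))))
  step 7: S(S(S(S(mul(SZ, SZ)))))
  step 8: S(S(S(S(add(SZ, mul(Z, SZ))))))
  step 9: S(S(S(S(S(add(Z, mul(Z, SZ)))))))
  step 10: S(S(S(S(S(mul(Z, SZ))))))
  step 11: S^5(Z)

Term B:
  start: add(SZ, add(S^4(Z), Z))
  step 1: S(add(Z, add(S^4(Z), Z)))
  step 2: S(add(S^4(Z), Z))
  step 3: S(S(add(SSSZ, Z)))
  step 4: S(S(S(add(SSZ, Z))))
  step 5: S(S(S(S(add(SZ, Z)))))
  step 6: S(S(S(S(S(add(Z, Z))))))
  step 7: S^5(Z)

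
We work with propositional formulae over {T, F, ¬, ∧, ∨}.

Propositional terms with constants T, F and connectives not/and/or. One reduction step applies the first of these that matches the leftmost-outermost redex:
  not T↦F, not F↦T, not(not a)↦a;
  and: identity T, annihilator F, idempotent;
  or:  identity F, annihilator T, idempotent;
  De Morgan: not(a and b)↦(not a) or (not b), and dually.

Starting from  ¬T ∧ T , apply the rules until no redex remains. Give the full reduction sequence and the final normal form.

Answer: normal form = F  (in 2 steps)

Working:
  start: ¬T ∧ T
  →1  ¬T
  →2  F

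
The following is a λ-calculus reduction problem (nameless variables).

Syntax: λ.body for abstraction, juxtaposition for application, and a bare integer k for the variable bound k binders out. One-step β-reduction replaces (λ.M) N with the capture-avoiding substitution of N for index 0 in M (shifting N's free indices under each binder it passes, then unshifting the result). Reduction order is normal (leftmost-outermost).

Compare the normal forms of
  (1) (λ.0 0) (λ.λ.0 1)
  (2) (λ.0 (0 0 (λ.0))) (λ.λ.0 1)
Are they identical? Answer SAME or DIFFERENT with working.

Answer: SAME — A ⇓ λ.0 (λ.λ.0 1), B ⇓ λ.0 (λ.λ.0 1)

Working:
Term A:
  start: (λ.0 0) (λ.λ.0 1)
  step 1: (λ.λ.0 1) (λ.λ.0 1)
  step 2: λ.0 (λ.λ.0 1)

Term B:
  start: (λ.0 (0 0 (λ.0))) (λ.λ.0 1)
  step 1: (λ.λ.0 1) ((λ.λ.0 1) (λ.λ.0 1) (λ.0))
  step 2: λ.0 ((λ.λ.0 1) (λ.λ.0 1) (λ.0))
  step 3: λ.0 ((λ.0 (λ.λ.0 1)) (λ.0))
  step 4: λ.0 ((λ.0) (λ.λ.0 1))
  step 5: λ.0 (λ.λ.0 1)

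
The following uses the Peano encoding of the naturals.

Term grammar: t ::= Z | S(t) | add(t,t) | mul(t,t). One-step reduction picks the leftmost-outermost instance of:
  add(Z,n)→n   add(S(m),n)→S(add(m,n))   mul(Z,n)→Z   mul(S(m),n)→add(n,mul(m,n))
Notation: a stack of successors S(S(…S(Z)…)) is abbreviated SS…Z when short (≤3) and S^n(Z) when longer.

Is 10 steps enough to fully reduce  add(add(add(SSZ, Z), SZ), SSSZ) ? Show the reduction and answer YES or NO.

  start: add(add(add(SSZ, Z), SZ), SSSZ)
  step 1: add(add(S(add(SZ, Z)), SZ), SSSZ)
  step 2: add(S(add(add(SZ, Z), SZ)), SSSZ)
  step 3: S(add(add(add(SZ, Z), SZ), SSSZ))
  step 4: S(add(add(S(add(Z, Z)), SZ), SSSZ))
  step 5: S(add(S(add(add(Z, Z), SZ)), SSSZ))
  step 6: S(S(add(add(add(Z, Z), SZ), SSSZ)))
  step 7: S(S(add(add(Z, SZ), SSSZ)))
  step 8: S(S(add(SZ, SSSZ)))
  step 9: S(S(S(add(Z, SSSZ))))
  step 10: S^6(Z)

Answer: YES — reaches normal form S^6(Z) in 10 ≤ 10 steps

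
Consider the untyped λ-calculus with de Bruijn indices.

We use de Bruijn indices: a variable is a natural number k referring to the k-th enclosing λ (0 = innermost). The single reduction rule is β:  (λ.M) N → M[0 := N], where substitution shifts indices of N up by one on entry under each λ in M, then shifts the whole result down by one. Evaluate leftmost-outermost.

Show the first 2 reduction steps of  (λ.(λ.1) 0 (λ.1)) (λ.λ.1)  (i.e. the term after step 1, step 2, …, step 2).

Answer: after 2 steps: (λ.λ.1) (λ.λ.λ.1)

Reduction:
  start: (λ.(λ.1) 0 (λ.1)) (λ.λ.1)
  →1  (λ.λ.λ.1) (λ.λ.1) (λ.λ.λ.1)
  →2  (λ.λ.1) (λ.λ.λ.1)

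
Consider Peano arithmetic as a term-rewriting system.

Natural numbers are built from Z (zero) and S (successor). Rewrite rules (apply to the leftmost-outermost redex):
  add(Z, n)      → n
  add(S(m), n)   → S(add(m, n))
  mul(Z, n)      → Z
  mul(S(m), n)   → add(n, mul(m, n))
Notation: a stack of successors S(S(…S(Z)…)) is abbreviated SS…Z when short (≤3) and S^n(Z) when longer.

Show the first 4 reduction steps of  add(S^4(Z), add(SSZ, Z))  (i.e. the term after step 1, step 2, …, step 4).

  start: add(S^4(Z), add(SSZ, Z))
  →1  S(add(SSSZ, add(SSZ, Z)))
  →2  S(S(add(SSZ, add(SSZ, Z))))
  →3  S(S(S(add(SZ, add(SSZ, Z)))))
  →4  S(S(S(S(add(Z, add(SSZ, Z))))))

Answer: after 4 steps: S(S(S(S(add(Z, add(SSZ, Z))))))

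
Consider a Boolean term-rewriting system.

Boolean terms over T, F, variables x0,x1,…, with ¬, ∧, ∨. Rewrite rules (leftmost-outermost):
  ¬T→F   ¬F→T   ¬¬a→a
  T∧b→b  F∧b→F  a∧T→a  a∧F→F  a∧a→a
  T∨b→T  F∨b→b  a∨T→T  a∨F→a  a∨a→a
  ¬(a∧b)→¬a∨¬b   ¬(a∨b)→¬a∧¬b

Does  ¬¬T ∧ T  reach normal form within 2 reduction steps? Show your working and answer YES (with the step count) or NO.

  start: ¬¬T ∧ T
  →1  ¬¬T
  →2  T

Answer: YES — reaches normal form T in 2 ≤ 2 steps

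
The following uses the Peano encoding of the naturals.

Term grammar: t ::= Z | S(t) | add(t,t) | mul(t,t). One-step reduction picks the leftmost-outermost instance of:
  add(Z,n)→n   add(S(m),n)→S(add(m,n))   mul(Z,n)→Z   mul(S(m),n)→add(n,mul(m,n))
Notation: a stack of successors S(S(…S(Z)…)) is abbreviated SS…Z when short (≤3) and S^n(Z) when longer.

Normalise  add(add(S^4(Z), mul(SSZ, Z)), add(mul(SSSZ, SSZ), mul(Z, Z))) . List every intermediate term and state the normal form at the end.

Answer: normal form = S^10(Z)  (in 36 steps)

Reduction:
  start: add(add(S^4(Z), mul(SSZ, Z)), add(mul(SSSZ, SSZ), mul(Z, Z)))
  step 1: add(S(add(SSSZ, mul(SSZ, Z))), add(mul(SSSZ, SSZ), mul(Z, Z)))
  step 2: S(add(add(SSSZ, mul(SSZ, Z)), add(mul(SSSZ, SSZ), mul(Z, Z))))
  step 3: S(add(S(add(SSZ, mul(SSZ, Z))), add(mul(SSSZ, SSZ), mul(Z, Z))))
  step 4: S(S(add(add(SSZ, mul(SSZ, Z)), add(mul(SSSZ, SSZ), mul(Z, Z)))))
  step 5: S(S(add(S(add(SZ, mul(SSZ, Z))), add(mul(SSSZ, SSZ), mul(Z, Z)))))
  step 6: S(S(S(add(add(SZ, mul(SSZ, Z)), add(mul(SSSZ, SSZ), mul(Z, Z))))))
  step 7: S(S(S(add(S(add(Z, mul(SSZ, Z))), add(mul(SSSZ, SSZ), mul(Z, Z))))))
  step 8: S(S(S(S(add(add(Z, mul(SSZ, Z)), add(mul(SSSZ, SSZ), mul(Z, Z)))))))
  step 9: S(S(S(S(add(mul(SSZ, Z), add(mul(SSSZ, SSZ), mul(Z, Z)))))))
  step 10: S(S(S(S(add(add(Z, mul(SZ, Z)), add(mul(SSSZ, SSZ), mul(Z, Z)))))))
  step 11: S(S(S(S(add(mul(SZ, Z), add(mul(SSSZ, SSZ), mul(Z, Z)))))))
  step 12: S(S(S(S(add(add(Z, mul(Z, Z)), add(mul(SSSZ, SSZ), mul(Z, Z)))))))
  step 13: S(S(S(S(add(mul(Z, Z), add(mul(SSSZ, SSZ), mul(Z, Z)))))))
  step 14: S(S(S(S(add(Z, add(mul(SSSZ, SSZ), mul(Z, Z)))))))
  step 15: S(S(S(S(add(mul(SSSZ, SSZ), mul(Z, Z))))))
  step 16: S(S(S(S(add(add(SSZ, mul(SSZ, SSZ)), mul(Z, Z))))))
  step 17: S(S(S(S(add(S(add(SZ, mul(SSZ, SSZ))), mul(Z, Z))))))
  step 18: S(S(S(S(S(add(add(SZ, mul(SSZ, SSZ)), mul(Z, Z)))))))
  step 19: S(S(S(S(S(add(S(add(Z, mul(SSZ, SSZ))), mul(Z, Z)))))))
  step 20: S(S(S(S(S(S(add(add(Z, mul(SSZ, SSZ)), mul(Z, Z))))))))
  step 21: S(S(S(S(S(S(add(mul(SSZ, SSZ), mul(Z, Z))))))))
  step 22: S(S(S(S(S(S(add(add(SSZ, mul(SZ, SSZ)), mul(Z, Z))))))))
  step 23: S(S(S(S(S(S(add(S(add(SZ, mul(SZ, SSZ))), mul(Z, Z))))))))
  step 24: S(S(S(S(S(S(S(add(add(SZ, mul(SZ, SSZ)), mul(Z, Z)))))))))
  step 25: S(S(S(S(S(S(S(add(S(add(Z, mul(SZ, SSZ))), mul(Z, Z)))))))))
  step 26: S(S(S(S(S(S(S(S(add(add(Z, mul(SZ, SSZ)), mul(Z, Z))))))))))
  step 27: S(S(S(S(S(S(S(S(add(mul(SZ, SSZ), mul(Z, Z))))))))))
  step 28: S(S(S(S(S(S(S(S(add(add(SSZ, mul(Z, SSZ)), mul(Z, Z))))))))))
  step 29: S(S(S(S(S(S(S(S(add(S(add(SZ, mul(Z, SSZ))), mul(Z, Z))))))))))
  step 30: S(S(S(S(S(S(S(S(S(add(add(SZ, mul(Z, SSZ)), mul(Z, Z)))))))))))
  step 31: S(S(S(S(S(S(S(S(S(add(S(add(Z, mul(Z, SSZ))), mul(Z, Z)))))))))))
  step 32: S(S(S(S(S(S(S(S(S(S(add(add(Z, mul(Z, SSZ)), mul(Z, Z))))))))))))
  step 33: S(S(S(S(S(S(S(S(S(S(add(mul(Z, SSZ), mul(Z, Z))))))))))))
  step 34: S(S(S(S(S(S(S(S(S(S(add(Z, mul(Z, Z))))))))))))
  step 35: S(S(S(S(S(S(S(S(S(S(mul(Z, Z)))))))))))
  step 36: S^10(Z)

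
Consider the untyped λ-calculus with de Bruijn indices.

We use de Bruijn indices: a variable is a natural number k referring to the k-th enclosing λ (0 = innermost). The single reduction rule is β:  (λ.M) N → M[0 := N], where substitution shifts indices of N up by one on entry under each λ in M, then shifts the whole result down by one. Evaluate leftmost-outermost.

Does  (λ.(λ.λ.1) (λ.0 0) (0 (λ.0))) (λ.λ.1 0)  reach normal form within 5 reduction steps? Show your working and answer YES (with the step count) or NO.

  start: (λ.(λ.λ.1) (λ.0 0) (0 (λ.0))) (λ.λ.1 0)
  [1] (λ.λ.1) (λ.0 0) ((λ.λ.1 0) (λ.0))
  [2] (λ.λ.0 0) ((λ.λ.1 0) (λ.0))
  [3] λ.0 0

Answer: YES — reaches normal form λ.0 0 in 3 ≤ 5 steps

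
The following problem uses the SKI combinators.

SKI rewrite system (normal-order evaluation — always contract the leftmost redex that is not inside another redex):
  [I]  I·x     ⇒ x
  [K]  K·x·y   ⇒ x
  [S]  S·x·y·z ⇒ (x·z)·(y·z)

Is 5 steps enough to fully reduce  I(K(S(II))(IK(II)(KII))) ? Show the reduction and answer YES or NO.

Answer: YES — reaches normal form SI in 3 ≤ 5 steps

Working:
  start: I(K(S(II))(IK(II)(KII)))
  step 1: K(S(II))(IK(II)(KII))
  step 2: S(II)
  step 3: SI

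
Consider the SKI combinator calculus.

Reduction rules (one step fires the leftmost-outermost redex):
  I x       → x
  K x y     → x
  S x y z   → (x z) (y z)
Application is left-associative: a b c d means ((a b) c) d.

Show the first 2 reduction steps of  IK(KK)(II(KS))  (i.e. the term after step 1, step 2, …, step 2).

  start: IK(KK)(II(KS))
  [1] K(KK)(II(KS))
  [2] KK

Answer: after 2 steps: KK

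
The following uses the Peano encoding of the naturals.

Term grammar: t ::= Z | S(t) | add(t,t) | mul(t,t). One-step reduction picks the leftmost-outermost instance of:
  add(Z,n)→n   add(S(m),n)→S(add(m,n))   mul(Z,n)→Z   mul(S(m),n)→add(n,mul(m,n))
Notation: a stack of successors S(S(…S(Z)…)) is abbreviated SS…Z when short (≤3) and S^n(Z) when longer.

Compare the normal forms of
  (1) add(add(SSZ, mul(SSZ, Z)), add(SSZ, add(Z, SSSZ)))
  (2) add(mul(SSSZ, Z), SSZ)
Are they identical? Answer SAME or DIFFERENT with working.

Term A:
  start: add(add(SSZ, mul(SSZ, Z)), add(SSZ, add(Z, SSSZ)))
  step 1: add(S(add(SZ, mul(SSZ, Z))), add(SSZ, add(Z, SSSZ)))
  step 2: S(add(add(SZ, mul(SSZ, Z)), add(SSZ, add(Z, SSSZ))))
  step 3: S(add(S(add(Z, mul(SSZ, Z))), add(SSZ, add(Z, SSSZ))))
  step 4: S(S(add(add(Z, mul(SSZ, Z)), add(SSZ, add(Z, SSSZ)))))
  step 5: S(S(add(mul(SSZ, Z), add(SSZ, add(Z, SSSZ)))))
  step 6: S(S(add(add(Z, mul(SZ, Z)), add(SSZ, add(Z, SSSZ)))))
  step 7: S(S(add(mul(SZ, Z), add(SSZ, add(Z, SSSZ)))))
  step 8: S(S(add(add(Z, mul(Z, Z)), add(SSZ, add(Z, SSSZ)))))
  step 9: S(S(add(mul(Z, Z), add(SSZ, add(Z, SSSZ)))))
  step 10: S(S(add(Z, add(SSZ, add(Z, SSSZ)))))
  step 11: S(S(add(SSZ, add(Z, SSSZ))))
  step 12: S(S(S(add(SZ, add(Z, SSSZ)))))
  step 13: S(S(S(S(add(Z, add(Z, SSSZ))))))
  step 14: S(S(S(S(add(Z, SSSZ)))))
  step 15: S^7(Z)

Term B:
  start: add(mul(SSSZ, Z), SSZ)
  step 1: add(add(Z, mul(SSZ, Z)), SSZ)
  step 2: add(mul(SSZ, Z), SSZ)
  step 3: add(add(Z, mul(SZ, Z)), SSZ)
  step 4: add(mul(SZ, Z), SSZ)
  step 5: add(add(Z, mul(Z, Z)), SSZ)
  step 6: add(mul(Z, Z), SSZ)
  step 7: add(Z, SSZ)
  step 8: SSZ

Answer: DIFFERENT — A ⇓ S^7(Z), B ⇓ SSZ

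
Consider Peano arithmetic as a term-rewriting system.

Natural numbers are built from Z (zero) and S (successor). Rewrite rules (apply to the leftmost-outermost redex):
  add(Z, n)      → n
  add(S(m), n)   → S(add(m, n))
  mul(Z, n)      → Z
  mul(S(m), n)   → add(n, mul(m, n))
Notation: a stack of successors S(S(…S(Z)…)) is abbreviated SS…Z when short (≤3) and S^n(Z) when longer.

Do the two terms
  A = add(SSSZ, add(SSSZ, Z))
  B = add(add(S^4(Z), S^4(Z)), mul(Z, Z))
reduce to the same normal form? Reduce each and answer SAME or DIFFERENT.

Answer: DIFFERENT — A ⇓ S^6(Z), B ⇓ S^8(Z)

Derivation:
Term A:
  start: add(SSSZ, add(SSSZ, Z))
  →1  S(add(SSZ, add(SSSZ, Z)))
  →2  S(S(add(SZ, add(SSSZ, Z))))
  →3  S(S(S(add(Z, add(SSSZ, Z)))))
  →4  S(S(S(add(SSSZ, Z))))
  →5  S(S(S(S(add(SSZ, Z)))))
  →6  S(S(S(S(S(add(SZ, Z))))))
  →7  S(S(S(S(S(S(add(Z, Z)))))))
  →8  S^6(Z)

Term B:
  start: add(add(S^4(Z), S^4(Z)), mul(Z, Z))
  →1  add(S(add(SSSZ, S^4(Z))), mul(Z, Z))
  →2  S(add(add(SSSZ, S^4(Z)), mul(Z, Z)))
  →3  S(add(S(add(SSZ, S^4(Z))), mul(Z, Z)))
  →4  S(S(add(add(SSZ, S^4(Z)), mul(Z, Z))))
  →5  S(S(add(S(add(SZ, S^4(Z))), mul(Z, Z))))
  →6  S(S(S(add(add(SZ, S^4(Z)), mul(Z, Z)))))
  →7  S(S(S(add(S(add(Z, S^4(Z))), mul(Z, Z)))))
  →8  S(S(S(S(add(add(Z, S^4(Z)), mul(Z, Z))))))
  →9  S(S(S(S(add(S^4(Z), mul(Z, Z))))))
  →10  S(S(S(S(S(add(SSSZ, mul(Z, Z)))))))
  →11  S(S(S(S(S(S(add(SSZ, mul(Z, Z))))))))
  →12  S(S(S(S(S(S(S(add(SZ, mul(Z, Z)))))))))
  →13  S(S(S(S(S(S(S(S(add(Z, mul(Z, Z))))))))))
  →14  S(S(S(S(S(S(S(S(mul(Z, Z)))))))))
  →15  S^8(Z)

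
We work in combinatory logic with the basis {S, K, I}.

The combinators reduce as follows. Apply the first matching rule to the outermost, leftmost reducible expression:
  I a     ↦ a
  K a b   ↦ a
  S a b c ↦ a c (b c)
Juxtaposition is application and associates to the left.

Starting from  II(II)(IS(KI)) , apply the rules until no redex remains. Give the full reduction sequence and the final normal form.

  start: II(II)(IS(KI))
  →1  I(II)(IS(KI))
  →2  II(IS(KI))
  →3  I(IS(KI))
  →4  IS(KI)
  →5  S(KI)

Answer: normal form = S(KI)  (in 5 steps)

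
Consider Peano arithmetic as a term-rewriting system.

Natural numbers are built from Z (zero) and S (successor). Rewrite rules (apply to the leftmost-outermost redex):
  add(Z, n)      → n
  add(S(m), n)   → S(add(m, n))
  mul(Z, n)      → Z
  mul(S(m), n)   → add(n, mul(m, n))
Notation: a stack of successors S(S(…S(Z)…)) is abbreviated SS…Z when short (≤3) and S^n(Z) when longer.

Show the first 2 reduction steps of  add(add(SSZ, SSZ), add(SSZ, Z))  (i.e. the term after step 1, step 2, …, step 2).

Answer: after 2 steps: S(add(add(SZ, SSZ), add(SSZ, Z)))

Derivation:
  start: add(add(SSZ, SSZ), add(SSZ, Z))
  →1  add(S(add(SZ, SSZ)), add(SSZ, Z))
  →2  S(add(add(SZ, SSZ), add(SSZ, Z)))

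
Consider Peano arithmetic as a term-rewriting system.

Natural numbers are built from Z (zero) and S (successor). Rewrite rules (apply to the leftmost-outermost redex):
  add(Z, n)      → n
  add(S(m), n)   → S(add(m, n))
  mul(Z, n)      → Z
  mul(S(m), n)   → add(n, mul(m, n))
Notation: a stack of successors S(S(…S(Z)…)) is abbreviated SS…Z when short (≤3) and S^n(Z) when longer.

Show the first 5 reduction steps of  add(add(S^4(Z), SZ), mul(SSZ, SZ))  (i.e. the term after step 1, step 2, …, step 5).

  start: add(add(S^4(Z), SZ), mul(SSZ, SZ))
  step 1: add(S(add(SSSZ, SZ)), mul(SSZ, SZ))
  step 2: S(add(add(SSSZ, SZ), mul(SSZ, SZ)))
  step 3: S(add(S(add(SSZ, SZ)), mul(SSZ, SZ)))
  step 4: S(S(add(add(SSZ, SZ), mul(SSZ, SZ))))
  step 5: S(S(add(S(add(SZ, SZ)), mul(SSZ, SZ))))

Answer: after 5 steps: S(S(add(S(add(SZ, SZ)), mul(SSZ, SZ))))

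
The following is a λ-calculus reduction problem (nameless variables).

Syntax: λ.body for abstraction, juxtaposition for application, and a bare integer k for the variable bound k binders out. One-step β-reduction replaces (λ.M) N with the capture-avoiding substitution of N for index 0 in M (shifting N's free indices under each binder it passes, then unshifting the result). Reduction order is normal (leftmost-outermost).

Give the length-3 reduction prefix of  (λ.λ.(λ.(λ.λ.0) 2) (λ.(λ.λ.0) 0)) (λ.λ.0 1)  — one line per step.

  start: (λ.λ.(λ.(λ.λ.0) 2) (λ.(λ.λ.0) 0)) (λ.λ.0 1)
  step 1: λ.(λ.(λ.λ.0) (λ.λ.0 1)) (λ.(λ.λ.0) 0)
  step 2: λ.(λ.λ.0) (λ.λ.0 1)
  step 3: λ.λ.0

Answer: after 3 steps: λ.λ.0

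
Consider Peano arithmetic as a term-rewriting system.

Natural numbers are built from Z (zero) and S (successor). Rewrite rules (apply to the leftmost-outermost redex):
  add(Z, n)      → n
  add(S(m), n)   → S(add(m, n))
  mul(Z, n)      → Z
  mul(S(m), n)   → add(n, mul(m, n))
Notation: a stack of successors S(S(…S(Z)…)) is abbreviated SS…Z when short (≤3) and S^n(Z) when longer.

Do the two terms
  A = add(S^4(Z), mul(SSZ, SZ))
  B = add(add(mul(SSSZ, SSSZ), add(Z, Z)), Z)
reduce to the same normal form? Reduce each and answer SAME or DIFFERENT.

Answer: DIFFERENT — A ⇓ S^6(Z), B ⇓ S^9(Z)

Reduction:
Term A:
  start: add(S^4(Z), mul(SSZ, SZ))
  [1] S(add(SSSZ, mul(SSZ, SZ)))
  [2] S(S(add(SSZ, mul(SSZ, SZ))))
  [3] S(S(S(add(SZ, mul(SSZ, SZ)))))
  [4] S(S(S(S(add(Z, mul(SSZ, SZ))))))
  [5] S(S(S(S(mul(SSZ, SZ)))))
  [6] S(S(S(S(add(SZ, mul(SZ, SZ))))))
  [7] S(S(S(S(S(add(Z, mul(SZ, SZ)))))))
  [8] S(S(S(S(S(mul(SZ, SZ))))))
  [9] S(S(S(S(S(add(SZ, mul(Z, SZ)))))))
  [10] S(S(S(S(S(S(add(Z, mul(Z, SZ))))))))
  [11] S(S(S(S(S(S(mul(Z, SZ)))))))
  [12] S^6(Z)

Term B:
  start: add(add(mul(SSSZ, SSSZ), add(Z, Z)), Z)
  [1] add(add(add(SSSZ, mul(SSZ, SSSZ)), add(Z, Z)), Z)
  [2] add(add(S(add(SSZ, mul(SSZ, SSSZ))), add(Z, Z)), Z)
  [3] add(S(add(add(SSZ, mul(SSZ, SSSZ)), add(Z, Z))), Z)
  [4] S(add(add(add(SSZ, mul(SSZ, SSSZ)), add(Z, Z)), Z))
  [5] S(add(add(S(add(SZ, mul(SSZ, SSSZ))), add(Z, Z)), Z))
  [6] S(add(S(add(add(SZ, mul(SSZ, SSSZ)), add(Z, Z))), Z))
  [7] S(S(add(add(add(SZ, mul(SSZ, SSSZ)), add(Z, Z)), Z)))
  [8] S(S(add(add(S(add(Z, mul(SSZ, SSSZ))), add(Z, Z)), Z)))
  [9] S(S(add(S(add(add(Z, mul(SSZ, SSSZ)), add(Z, Z))), Z)))
  [10] S(S(S(add(add(add(Z, mul(SSZ, SSSZ)), add(Z, Z)), Z))))
  [11] S(S(S(add(add(mul(SSZ, SSSZ), add(Z, Z)), Z))))
  [12] S(S(S(add(add(add(SSSZ, mul(SZ, SSSZ)), add(Z, Z)), Z))))
  [13] S(S(S(add(add(S(add(SSZ, mul(SZ, SSSZ))), add(Z, Z)), Z))))
  [14] S(S(S(add(S(add(add(SSZ, mul(SZ, SSSZ)), add(Z, Z))), Z))))
  [15] S(S(S(S(add(add(add(SSZ, mul(SZ, SSSZ)), add(Z, Z)), Z)))))
  [16] S(S(S(S(add(add(S(add(SZ, mul(SZ, SSSZ))), add(Z, Z)), Z)))))
  [17] S(S(S(S(add(S(add(add(SZ, mul(SZ, SSSZ)), add(Z, Z))), Z)))))
  [18] S(S(S(S(S(add(add(add(SZ, mul(SZ, SSSZ)), add(Z, Z)), Z))))))
  [19] S(S(S(S(S(add(add(S(add(Z, mul(SZ, SSSZ))), add(Z, Z)), Z))))))
  [20] S(S(S(S(S(add(S(add(add(Z, mul(SZ, SSSZ)), add(Z, Z))), Z))))))
  [21] S(S(S(S(S(S(add(add(add(Z, mul(SZ, SSSZ)), add(Z, Z)), Z)))))))
  [22] S(S(S(S(S(S(add(add(mul(SZ, SSSZ), add(Z, Z)), Z)))))))
  [23] S(S(S(S(S(S(add(add(add(SSSZ, mul(Z, SSSZ)), add(Z, Z)), Z)))))))
  [24] S(S(S(S(S(S(add(add(S(add(SSZ, mul(Z, SSSZ))), add(Z, Z)), Z)))))))
  [25] S(S(S(S(S(S(add(S(add(add(SSZ, mul(Z, SSSZ)), add(Z, Z))), Z)))))))
  [26] S(S(S(S(S(S(S(add(add(add(SSZ, mul(Z, SSSZ)), add(Z, Z)), Z))))))))
  [27] S(S(S(S(S(S(S(add(add(S(add(SZ, mul(Z, SSSZ))), add(Z, Z)), Z))))))))
  [28] S(S(S(S(S(S(S(add(S(add(add(SZ, mul(Z, SSSZ)), add(Z, Z))), Z))))))))
  [29] S(S(S(S(S(S(S(S(add(add(add(SZ, mul(Z, SSSZ)), add(Z, Z)), Z)))))))))
  [30] S(S(S(S(S(S(S(S(add(add(S(add(Z, mul(Z, SSSZ))), add(Z, Z)), Z)))))))))
  [31] S(S(S(S(S(S(S(S(add(S(add(add(Z, mul(Z, SSSZ)), add(Z, Z))), Z)))))))))
  [32] S(S(S(S(S(S(S(S(S(add(add(add(Z, mul(Z, SSSZ)), add(Z, Z)), Z))))))))))
  [33] S(S(S(S(S(S(S(S(S(add(add(mul(Z, SSSZ), add(Z, Z)), Z))))))))))
  [34] S(S(S(S(S(S(S(S(S(add(add(Z, add(Z, Z)), Z))))))))))
  [35] S(S(S(S(S(S(S(S(S(add(add(Z, Z), Z))))))))))
  [36] S(S(S(S(S(S(S(S(S(add(Z, Z))))))))))
  [37] S^9(Z)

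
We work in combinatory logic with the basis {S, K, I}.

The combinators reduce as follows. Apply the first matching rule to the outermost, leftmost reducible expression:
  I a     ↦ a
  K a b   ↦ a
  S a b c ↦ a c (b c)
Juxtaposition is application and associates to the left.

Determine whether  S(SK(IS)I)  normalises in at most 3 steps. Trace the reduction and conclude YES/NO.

Answer: YES — reaches normal form SI in 2 ≤ 3 steps

Reduction:
  start: S(SK(IS)I)
  →1  S(KI(ISI))
  →2  SI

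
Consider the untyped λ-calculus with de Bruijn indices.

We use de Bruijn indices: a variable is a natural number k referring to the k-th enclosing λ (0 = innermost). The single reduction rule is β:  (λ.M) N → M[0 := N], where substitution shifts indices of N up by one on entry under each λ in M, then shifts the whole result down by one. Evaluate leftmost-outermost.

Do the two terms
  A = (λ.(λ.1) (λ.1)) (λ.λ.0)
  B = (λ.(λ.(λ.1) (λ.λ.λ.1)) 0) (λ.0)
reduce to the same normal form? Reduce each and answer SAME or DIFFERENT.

Term A:
  start: (λ.(λ.1) (λ.1)) (λ.λ.0)
  [1] (λ.λ.λ.0) (λ.λ.λ.0)
  [2] λ.λ.0

Term B:
  start: (λ.(λ.(λ.1) (λ.λ.λ.1)) 0) (λ.0)
  [1] (λ.(λ.1) (λ.λ.λ.1)) (λ.0)
  [2] (λ.λ.0) (λ.λ.λ.1)
  [3] λ.0

Answer: DIFFERENT — A ⇓ λ.λ.0, B ⇓ λ.0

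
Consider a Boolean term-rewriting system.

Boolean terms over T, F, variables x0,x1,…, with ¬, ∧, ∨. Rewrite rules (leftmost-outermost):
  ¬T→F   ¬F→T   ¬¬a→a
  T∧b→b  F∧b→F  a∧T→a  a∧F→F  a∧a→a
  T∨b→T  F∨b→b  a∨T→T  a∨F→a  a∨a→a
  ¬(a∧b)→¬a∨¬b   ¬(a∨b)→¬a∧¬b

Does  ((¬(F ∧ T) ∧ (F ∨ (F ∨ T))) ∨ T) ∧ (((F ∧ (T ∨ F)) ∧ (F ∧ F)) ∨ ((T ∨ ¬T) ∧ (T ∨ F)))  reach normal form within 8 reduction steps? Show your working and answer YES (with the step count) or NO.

  start: ((¬(F ∧ T) ∧ (F ∨ (F ∨ T))) ∨ T) ∧ (((F ∧ (T ∨ F)) ∧ (F ∧ F)) ∨ ((T ∨ ¬T) ∧ (T ∨ F)))
  step 1: T ∧ (((F ∧ (T ∨ F)) ∧ (F ∧ F)) ∨ ((T ∨ ¬T) ∧ (T ∨ F)))
  step 2: ((F ∧ (T ∨ F)) ∧ (F ∧ F)) ∨ ((T ∨ ¬T) ∧ (T ∨ F))
  step 3: (F ∧ (F ∧ F)) ∨ ((T ∨ ¬T) ∧ (T ∨ F))
  step 4: F ∨ ((T ∨ ¬T) ∧ (T ∨ F))
  step 5: (T ∨ ¬T) ∧ (T ∨ F)
  step 6: T ∧ (T ∨ F)
  step 7: T ∨ F
  step 8: T

Answer: YES — reaches normal form T in 8 ≤ 8 steps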